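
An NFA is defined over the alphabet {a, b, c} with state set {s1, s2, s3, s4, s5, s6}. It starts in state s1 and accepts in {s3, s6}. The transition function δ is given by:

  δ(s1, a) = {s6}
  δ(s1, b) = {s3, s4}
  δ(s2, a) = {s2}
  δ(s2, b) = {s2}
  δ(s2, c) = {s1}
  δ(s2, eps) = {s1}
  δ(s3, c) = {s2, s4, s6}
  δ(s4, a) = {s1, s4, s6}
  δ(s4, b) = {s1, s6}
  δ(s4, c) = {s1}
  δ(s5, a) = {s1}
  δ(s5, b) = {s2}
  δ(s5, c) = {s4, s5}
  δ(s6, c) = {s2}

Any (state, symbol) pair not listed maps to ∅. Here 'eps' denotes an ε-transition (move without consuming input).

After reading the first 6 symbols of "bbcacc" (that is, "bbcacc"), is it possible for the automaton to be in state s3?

No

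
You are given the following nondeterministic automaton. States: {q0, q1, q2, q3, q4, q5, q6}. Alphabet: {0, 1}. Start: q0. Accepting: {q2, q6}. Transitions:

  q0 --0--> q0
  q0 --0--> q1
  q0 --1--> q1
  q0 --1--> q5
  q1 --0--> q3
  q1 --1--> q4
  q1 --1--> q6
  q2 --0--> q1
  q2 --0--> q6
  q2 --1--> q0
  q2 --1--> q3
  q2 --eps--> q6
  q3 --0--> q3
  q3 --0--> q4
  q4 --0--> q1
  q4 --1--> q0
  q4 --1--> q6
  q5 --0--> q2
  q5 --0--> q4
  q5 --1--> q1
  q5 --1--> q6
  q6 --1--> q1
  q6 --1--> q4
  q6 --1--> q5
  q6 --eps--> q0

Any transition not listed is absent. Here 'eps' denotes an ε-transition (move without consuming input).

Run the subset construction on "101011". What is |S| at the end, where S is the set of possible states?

5

Start in {q0}.
Read '1': q0→{q1, q5}; now {q1, q5}.
Read '0': q1→{q3}, q5→{q2, q4}; union {q2, q3, q4}; ε-closure = {q0, q2, q3, q4, q6}.
Read '1': q0→{q1, q5}, q2→{q0, q3}, q3→∅, q4→{q0, q6}, q6→{q1, q4, q5}; now {q0, q1, q3, q4, q5, q6}.
Read '0': q0→{q0, q1}, q1→{q3}, q3→{q3, q4}, q4→{q1}, q5→{q2, q4}, q6→∅; union {q0, q1, q2, q3, q4}; ε-closure = {q0, q1, q2, q3, q4, q6}.
Read '1': q0→{q1, q5}, q1→{q4, q6}, q2→{q0, q3}, q3→∅, q4→{q0, q6}, q6→{q1, q4, q5}; now {q0, q1, q3, q4, q5, q6}.
Read '1': q0→{q1, q5}, q1→{q4, q6}, q3→∅, q4→{q0, q6}, q5→{q1, q6}, q6→{q1, q4, q5}; now {q0, q1, q4, q5, q6}.
That set has 5 states.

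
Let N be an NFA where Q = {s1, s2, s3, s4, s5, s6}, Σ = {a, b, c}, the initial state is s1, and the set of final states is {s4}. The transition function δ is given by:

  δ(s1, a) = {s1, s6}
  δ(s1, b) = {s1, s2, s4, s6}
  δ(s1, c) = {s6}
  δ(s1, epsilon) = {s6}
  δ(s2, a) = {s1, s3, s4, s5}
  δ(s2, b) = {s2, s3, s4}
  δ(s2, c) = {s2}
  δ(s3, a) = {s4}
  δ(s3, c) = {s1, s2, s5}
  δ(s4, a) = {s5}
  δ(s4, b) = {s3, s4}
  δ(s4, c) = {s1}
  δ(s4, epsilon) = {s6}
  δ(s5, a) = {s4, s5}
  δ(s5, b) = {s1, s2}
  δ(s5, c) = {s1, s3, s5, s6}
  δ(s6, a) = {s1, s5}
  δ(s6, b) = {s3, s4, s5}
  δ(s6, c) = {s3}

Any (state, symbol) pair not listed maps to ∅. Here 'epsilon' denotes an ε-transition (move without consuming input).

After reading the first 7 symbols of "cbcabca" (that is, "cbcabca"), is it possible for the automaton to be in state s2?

Start: ε-closure({s1}) = {s1, s6}.
Read 'c': {s1, s6} → {s3, s6}.
Read 'b': {s3, s6} → {s3, s4, s5, s6}.
Read 'c': {s3, s4, s5, s6} → {s1, s2, s3, s5, s6}.
Read 'a': {s1, s2, s3, s5, s6} → {s1, s3, s4, s5, s6}.
Read 'b': {s1, s3, s4, s5, s6} → {s1, s2, s3, s4, s5, s6}.
Read 'c': {s1, s2, s3, s4, s5, s6} → {s1, s2, s3, s5, s6}.
Read 'a': {s1, s2, s3, s5, s6} → {s1, s3, s4, s5, s6}.
State s2 is not in {s1, s3, s4, s5, s6}.

No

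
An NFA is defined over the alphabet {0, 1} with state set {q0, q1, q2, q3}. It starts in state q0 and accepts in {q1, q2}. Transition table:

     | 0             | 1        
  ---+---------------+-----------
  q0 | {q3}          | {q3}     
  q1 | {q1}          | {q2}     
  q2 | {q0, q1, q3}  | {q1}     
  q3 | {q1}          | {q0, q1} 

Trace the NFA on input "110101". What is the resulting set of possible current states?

{q0, q1, q2, q3}

Start in {q0}.
Read '1': {q0} → {q3}.
Read '1': {q3} → {q0, q1}.
Read '0': {q0, q1} → {q1, q3}.
Read '1': {q1, q3} → {q0, q1, q2}.
Read '0': {q0, q1, q2} → {q0, q1, q3}.
Read '1': {q0, q1, q3} → {q0, q1, q2, q3}.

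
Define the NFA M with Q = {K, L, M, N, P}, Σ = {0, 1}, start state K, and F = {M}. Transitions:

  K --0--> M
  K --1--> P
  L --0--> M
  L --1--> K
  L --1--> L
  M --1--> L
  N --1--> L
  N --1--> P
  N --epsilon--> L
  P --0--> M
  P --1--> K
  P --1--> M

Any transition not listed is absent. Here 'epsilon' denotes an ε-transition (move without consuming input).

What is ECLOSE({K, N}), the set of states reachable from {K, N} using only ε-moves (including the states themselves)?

Begin with {K, N}.
ε-move N → L; add L.

{K, L, N}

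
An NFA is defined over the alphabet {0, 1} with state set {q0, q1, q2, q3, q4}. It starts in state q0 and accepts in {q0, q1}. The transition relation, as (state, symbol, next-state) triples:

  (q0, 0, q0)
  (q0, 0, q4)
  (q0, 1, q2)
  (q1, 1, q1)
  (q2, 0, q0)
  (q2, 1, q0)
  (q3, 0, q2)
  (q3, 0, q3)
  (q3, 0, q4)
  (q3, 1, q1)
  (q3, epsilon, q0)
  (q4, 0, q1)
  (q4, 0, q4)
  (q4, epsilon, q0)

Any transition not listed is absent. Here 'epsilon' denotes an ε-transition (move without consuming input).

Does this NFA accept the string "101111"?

Yes

Start in {q0}.
Read '1': q0→{q2}; now {q2}.
Read '0': q2→{q0}; now {q0}.
Read '1': q0→{q2}; now {q2}.
Read '1': q2→{q0}; now {q0}.
Read '1': q0→{q2}; now {q2}.
Read '1': q2→{q0}; now {q0}.
The final set {q0} contains the accepting state q0.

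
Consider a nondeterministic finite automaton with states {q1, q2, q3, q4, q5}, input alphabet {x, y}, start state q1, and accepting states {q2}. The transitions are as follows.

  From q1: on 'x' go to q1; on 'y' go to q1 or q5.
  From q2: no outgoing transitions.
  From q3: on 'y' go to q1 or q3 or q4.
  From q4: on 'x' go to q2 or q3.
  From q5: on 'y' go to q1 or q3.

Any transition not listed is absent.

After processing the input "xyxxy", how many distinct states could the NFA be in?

Start in {q1}.
Read 'x': q1→{q1}; now {q1}.
Read 'y': q1→{q1, q5}; now {q1, q5}.
Read 'x': q1→{q1}, q5→∅; now {q1}.
Read 'x': q1→{q1}; now {q1}.
Read 'y': q1→{q1, q5}; now {q1, q5}.
That set has 2 states.

2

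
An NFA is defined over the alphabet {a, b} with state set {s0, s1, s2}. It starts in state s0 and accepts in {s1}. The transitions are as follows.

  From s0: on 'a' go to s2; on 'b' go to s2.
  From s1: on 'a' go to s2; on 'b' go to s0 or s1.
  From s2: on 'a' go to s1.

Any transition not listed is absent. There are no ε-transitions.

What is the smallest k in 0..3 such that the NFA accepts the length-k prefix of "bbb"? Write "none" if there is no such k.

Start in {s0}.
Read 'b': {s0} → {s2}.
Read 'b': {s2} → ∅.
The set is empty and remains empty for the remaining 1 symbol.
No reachable set along the way intersects F.

none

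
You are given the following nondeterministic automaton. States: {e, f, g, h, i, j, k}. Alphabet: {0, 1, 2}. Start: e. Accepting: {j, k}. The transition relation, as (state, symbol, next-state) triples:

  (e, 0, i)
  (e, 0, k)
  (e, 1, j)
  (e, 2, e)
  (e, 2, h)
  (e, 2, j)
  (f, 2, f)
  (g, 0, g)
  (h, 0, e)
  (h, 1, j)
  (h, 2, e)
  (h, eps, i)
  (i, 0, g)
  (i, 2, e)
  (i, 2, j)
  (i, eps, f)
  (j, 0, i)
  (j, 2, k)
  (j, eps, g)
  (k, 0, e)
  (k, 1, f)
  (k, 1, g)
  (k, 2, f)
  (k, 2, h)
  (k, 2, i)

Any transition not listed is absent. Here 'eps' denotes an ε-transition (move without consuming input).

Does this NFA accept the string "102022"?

Start in {e}.
Read '1': {e} → {g, j}.
Read '0': {g, j} → {f, g, i}.
Read '2': {f, g, i} → {e, f, g, j}.
Read '0': {e, f, g, j} → {f, g, i, k}.
Read '2': {f, g, i, k} → {e, f, g, h, i, j}.
Read '2': {e, f, g, h, i, j} → {e, f, g, h, i, j, k}.
The final set {e, f, g, h, i, j, k} contains the accepting states j, k.

Yes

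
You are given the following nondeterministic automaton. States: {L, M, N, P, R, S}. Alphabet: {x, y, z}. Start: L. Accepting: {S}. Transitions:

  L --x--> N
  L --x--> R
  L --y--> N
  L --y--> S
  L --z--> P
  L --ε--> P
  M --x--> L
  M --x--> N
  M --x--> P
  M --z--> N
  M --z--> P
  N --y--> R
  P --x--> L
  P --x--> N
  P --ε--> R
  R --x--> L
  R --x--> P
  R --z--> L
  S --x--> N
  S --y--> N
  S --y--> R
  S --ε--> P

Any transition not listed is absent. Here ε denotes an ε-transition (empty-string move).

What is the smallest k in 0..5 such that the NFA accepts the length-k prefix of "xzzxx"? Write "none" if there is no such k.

none

Start: ε-closure({L}) = {L, P, R}.
Read 'x': L→{N, R}, P→{L, N}, R→{L, P}; now {L, N, P, R}.
Read 'z': L→{P}, N→∅, P→∅, R→{L}; union {L, P}; ε-closure = {L, P, R}.
Read 'z': L→{P}, P→∅, R→{L}; union {L, P}; ε-closure = {L, P, R}.
Read 'x': L→{N, R}, P→{L, N}, R→{L, P}; now {L, N, P, R}.
Read 'x': L→{N, R}, N→∅, P→{L, N}, R→{L, P}; now {L, N, P, R}.
No reachable set along the way intersects F.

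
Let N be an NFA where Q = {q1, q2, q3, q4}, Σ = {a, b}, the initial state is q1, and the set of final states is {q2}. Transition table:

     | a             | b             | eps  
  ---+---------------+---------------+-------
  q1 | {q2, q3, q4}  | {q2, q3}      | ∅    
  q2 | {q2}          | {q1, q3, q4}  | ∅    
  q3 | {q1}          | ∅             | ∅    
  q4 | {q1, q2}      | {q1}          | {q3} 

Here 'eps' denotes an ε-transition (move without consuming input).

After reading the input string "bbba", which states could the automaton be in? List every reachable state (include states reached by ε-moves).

{q1, q2, q3, q4}

Start in {q1}.
Read 'b': q1→{q2, q3}; now {q2, q3}.
Read 'b': q2→{q1, q3, q4}, q3→∅; now {q1, q3, q4}.
Read 'b': q1→{q2, q3}, q3→∅, q4→{q1}; now {q1, q2, q3}.
Read 'a': q1→{q2, q3, q4}, q2→{q2}, q3→{q1}; now {q1, q2, q3, q4}.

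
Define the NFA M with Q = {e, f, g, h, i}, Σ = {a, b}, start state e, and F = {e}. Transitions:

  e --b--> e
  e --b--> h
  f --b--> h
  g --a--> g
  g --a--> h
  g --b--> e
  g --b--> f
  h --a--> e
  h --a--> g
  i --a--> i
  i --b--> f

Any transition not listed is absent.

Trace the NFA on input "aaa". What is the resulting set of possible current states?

Start in {e}.
Read 'a': e→∅; now ∅.
The set is empty and remains empty for the remaining 2 symbols.

∅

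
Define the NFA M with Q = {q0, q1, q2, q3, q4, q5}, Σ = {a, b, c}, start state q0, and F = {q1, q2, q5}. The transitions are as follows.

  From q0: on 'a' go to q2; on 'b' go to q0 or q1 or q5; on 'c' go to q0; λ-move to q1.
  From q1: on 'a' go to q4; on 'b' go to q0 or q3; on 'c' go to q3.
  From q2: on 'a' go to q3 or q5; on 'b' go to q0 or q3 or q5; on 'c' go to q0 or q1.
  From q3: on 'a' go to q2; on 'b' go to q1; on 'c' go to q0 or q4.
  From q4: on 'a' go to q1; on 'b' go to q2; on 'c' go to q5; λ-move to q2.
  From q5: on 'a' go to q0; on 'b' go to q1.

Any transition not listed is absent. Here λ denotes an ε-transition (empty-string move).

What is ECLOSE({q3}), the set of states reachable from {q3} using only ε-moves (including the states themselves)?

Begin with {q3}.
No ε-moves leave this set, so the closure equals the set itself.

{q3}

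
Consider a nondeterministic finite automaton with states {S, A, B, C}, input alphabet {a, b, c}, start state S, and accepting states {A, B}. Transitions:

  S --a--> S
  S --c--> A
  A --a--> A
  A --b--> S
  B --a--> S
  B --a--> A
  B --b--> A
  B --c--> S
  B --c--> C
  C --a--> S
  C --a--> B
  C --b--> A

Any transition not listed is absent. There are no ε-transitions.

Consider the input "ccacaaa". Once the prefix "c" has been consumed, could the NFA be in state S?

No

Start in {S}.
Read 'c': S→{A}; now {A}.
State S is not in {A}.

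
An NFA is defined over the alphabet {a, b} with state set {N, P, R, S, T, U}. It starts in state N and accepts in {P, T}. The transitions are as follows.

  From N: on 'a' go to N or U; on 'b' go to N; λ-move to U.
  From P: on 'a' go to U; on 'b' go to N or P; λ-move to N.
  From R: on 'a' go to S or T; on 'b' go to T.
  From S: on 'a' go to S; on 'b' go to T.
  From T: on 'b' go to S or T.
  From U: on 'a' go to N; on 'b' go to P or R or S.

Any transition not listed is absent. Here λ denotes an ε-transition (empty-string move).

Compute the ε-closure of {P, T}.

Begin with {P, T}.
ε-move P → N; add N.
ε-move N → U; add U.

{N, P, T, U}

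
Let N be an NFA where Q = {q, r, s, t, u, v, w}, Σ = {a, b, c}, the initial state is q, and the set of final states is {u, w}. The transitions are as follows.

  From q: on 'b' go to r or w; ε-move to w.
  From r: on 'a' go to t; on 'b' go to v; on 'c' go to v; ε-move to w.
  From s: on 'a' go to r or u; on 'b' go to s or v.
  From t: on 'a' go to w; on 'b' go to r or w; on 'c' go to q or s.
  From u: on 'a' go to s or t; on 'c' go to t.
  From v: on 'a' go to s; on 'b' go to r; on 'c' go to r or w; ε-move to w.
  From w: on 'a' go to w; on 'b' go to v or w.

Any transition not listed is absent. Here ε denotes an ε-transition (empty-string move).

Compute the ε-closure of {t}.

{t}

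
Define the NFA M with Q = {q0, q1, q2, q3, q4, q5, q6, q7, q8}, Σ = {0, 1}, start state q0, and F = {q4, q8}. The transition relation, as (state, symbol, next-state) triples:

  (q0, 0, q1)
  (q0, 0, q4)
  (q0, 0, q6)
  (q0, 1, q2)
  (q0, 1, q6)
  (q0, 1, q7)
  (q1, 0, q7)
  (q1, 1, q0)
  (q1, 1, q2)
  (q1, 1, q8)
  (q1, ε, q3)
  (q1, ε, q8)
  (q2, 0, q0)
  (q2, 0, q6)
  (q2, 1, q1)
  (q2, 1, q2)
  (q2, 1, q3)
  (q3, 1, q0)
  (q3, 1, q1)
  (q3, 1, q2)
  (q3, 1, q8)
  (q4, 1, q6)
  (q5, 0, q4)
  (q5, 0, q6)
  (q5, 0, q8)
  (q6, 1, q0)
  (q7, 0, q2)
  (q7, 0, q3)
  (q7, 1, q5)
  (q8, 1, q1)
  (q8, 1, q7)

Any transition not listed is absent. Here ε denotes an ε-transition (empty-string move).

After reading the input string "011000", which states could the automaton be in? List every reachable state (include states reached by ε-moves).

{q0, q1, q2, q3, q4, q6, q7, q8}

Start in {q0}.
Read '0': q0→{q1, q4, q6}; union {q1, q4, q6}; ε-closure = {q1, q3, q4, q6, q8}.
Read '1': q1→{q0, q2, q8}, q3→{q0, q1, q2, q8}, q4→{q6}, q6→{q0}, q8→{q1, q7}; union {q0, q1, q2, q6, q7, q8}; ε-closure = {q0, q1, q2, q3, q6, q7, q8}.
Read '1': q0→{q2, q6, q7}, q1→{q0, q2, q8}, q2→{q1, q2, q3}, q3→{q0, q1, q2, q8}, q6→{q0}, q7→{q5}, q8→{q1, q7}; now {q0, q1, q2, q3, q5, q6, q7, q8}.
Read '0': q0→{q1, q4, q6}, q1→{q7}, q2→{q0, q6}, q3→∅, q5→{q4, q6, q8}, q6→∅, q7→{q2, q3}, q8→∅; now {q0, q1, q2, q3, q4, q6, q7, q8}.
Read '0': q0→{q1, q4, q6}, q1→{q7}, q2→{q0, q6}, q3→∅, q4→∅, q6→∅, q7→{q2, q3}, q8→∅; union {q0, q1, q2, q3, q4, q6, q7}; ε-closure = {q0, q1, q2, q3, q4, q6, q7, q8}.
Read '0': q0→{q1, q4, q6}, q1→{q7}, q2→{q0, q6}, q3→∅, q4→∅, q6→∅, q7→{q2, q3}, q8→∅; union {q0, q1, q2, q3, q4, q6, q7}; ε-closure = {q0, q1, q2, q3, q4, q6, q7, q8}.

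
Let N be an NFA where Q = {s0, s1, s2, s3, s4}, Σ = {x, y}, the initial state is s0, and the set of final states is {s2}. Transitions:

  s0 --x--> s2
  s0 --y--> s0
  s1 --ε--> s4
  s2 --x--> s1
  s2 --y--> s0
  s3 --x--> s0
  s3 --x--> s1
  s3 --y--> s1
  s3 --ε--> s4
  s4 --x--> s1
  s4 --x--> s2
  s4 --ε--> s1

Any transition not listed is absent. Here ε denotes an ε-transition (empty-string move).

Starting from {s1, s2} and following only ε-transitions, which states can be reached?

Begin with {s1, s2}.
ε-move s1 → s4; add s4.

{s1, s2, s4}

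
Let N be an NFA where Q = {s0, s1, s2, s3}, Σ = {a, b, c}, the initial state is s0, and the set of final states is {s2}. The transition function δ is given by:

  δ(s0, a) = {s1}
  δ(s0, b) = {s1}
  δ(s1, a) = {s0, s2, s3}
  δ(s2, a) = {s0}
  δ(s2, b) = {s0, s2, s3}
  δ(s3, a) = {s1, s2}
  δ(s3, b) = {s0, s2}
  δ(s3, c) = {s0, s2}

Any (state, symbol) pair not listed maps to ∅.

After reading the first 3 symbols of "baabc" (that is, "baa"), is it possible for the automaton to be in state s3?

Start in {s0}.
Read 'b': s0→{s1}; now {s1}.
Read 'a': s1→{s0, s2, s3}; now {s0, s2, s3}.
Read 'a': s0→{s1}, s2→{s0}, s3→{s1, s2}; now {s0, s1, s2}.
State s3 is not in {s0, s1, s2}.

No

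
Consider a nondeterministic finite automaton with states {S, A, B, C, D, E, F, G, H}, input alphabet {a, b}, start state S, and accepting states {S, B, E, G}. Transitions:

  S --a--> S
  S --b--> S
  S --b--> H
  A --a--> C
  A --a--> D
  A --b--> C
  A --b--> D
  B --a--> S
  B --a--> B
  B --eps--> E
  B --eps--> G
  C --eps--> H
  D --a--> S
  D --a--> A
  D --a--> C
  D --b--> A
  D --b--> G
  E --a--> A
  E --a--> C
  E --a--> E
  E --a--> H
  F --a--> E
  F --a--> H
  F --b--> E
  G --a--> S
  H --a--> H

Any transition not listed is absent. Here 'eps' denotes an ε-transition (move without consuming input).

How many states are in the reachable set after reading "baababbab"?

2

Start in {S}.
Read 'b': {S} → {S, H}.
Read 'a': {S, H} → {S, H}.
Read 'a': {S, H} → {S, H}.
Read 'b': {S, H} → {S, H}.
Read 'a': {S, H} → {S, H}.
Read 'b': {S, H} → {S, H}.
Read 'b': {S, H} → {S, H}.
Read 'a': {S, H} → {S, H}.
Read 'b': {S, H} → {S, H}.
That set has 2 states.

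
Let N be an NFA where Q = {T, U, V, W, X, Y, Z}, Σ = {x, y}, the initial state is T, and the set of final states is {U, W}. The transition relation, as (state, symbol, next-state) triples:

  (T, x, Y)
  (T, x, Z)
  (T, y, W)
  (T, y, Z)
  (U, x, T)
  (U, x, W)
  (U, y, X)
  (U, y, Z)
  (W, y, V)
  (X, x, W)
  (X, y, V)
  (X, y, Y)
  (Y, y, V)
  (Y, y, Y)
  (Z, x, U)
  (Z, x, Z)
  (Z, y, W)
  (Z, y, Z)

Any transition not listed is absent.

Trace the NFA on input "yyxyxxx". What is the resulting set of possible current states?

{T, U, W, Y, Z}

Start in {T}.
Read 'y': T→{W, Z}; now {W, Z}.
Read 'y': W→{V}, Z→{W, Z}; now {V, W, Z}.
Read 'x': V→∅, W→∅, Z→{U, Z}; now {U, Z}.
Read 'y': U→{X, Z}, Z→{W, Z}; now {W, X, Z}.
Read 'x': W→∅, X→{W}, Z→{U, Z}; now {U, W, Z}.
Read 'x': U→{T, W}, W→∅, Z→{U, Z}; now {T, U, W, Z}.
Read 'x': T→{Y, Z}, U→{T, W}, W→∅, Z→{U, Z}; now {T, U, W, Y, Z}.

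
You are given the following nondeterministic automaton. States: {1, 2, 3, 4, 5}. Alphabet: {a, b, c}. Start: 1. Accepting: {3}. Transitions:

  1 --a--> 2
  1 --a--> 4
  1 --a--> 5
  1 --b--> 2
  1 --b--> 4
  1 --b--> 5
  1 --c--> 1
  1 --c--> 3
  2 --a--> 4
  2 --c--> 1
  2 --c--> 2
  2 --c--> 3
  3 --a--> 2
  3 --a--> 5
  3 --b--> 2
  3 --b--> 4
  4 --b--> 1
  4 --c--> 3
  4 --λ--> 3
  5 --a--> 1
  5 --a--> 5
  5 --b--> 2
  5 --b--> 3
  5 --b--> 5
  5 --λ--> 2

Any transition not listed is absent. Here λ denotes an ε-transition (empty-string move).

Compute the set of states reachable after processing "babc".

Start in {1}.
Read 'b': 1→{2, 4, 5}; union {2, 4, 5}; ε-closure = {2, 3, 4, 5}.
Read 'a': 2→{4}, 3→{2, 5}, 4→∅, 5→{1, 5}; union {1, 2, 4, 5}; ε-closure = {1, 2, 3, 4, 5}.
Read 'b': 1→{2, 4, 5}, 2→∅, 3→{2, 4}, 4→{1}, 5→{2, 3, 5}; now {1, 2, 3, 4, 5}.
Read 'c': 1→{1, 3}, 2→{1, 2, 3}, 3→∅, 4→{3}, 5→∅; now {1, 2, 3}.

{1, 2, 3}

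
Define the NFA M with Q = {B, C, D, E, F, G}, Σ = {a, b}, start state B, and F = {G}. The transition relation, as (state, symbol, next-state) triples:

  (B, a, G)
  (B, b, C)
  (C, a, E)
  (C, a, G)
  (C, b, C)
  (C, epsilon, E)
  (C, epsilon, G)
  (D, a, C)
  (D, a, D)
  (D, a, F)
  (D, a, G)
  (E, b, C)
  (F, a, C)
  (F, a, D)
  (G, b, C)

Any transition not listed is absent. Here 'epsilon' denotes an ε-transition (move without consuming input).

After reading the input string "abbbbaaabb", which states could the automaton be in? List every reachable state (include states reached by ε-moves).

Start in {B}.
Read 'a': B→{G}; now {G}.
Read 'b': G→{C}; union {C}; ε-closure = {C, E, G}.
Read 'b': C→{C}, E→{C}, G→{C}; union {C}; ε-closure = {C, E, G}.
Read 'b': C→{C}, E→{C}, G→{C}; union {C}; ε-closure = {C, E, G}.
Read 'b': C→{C}, E→{C}, G→{C}; union {C}; ε-closure = {C, E, G}.
Read 'a': C→{E, G}, E→∅, G→∅; now {E, G}.
Read 'a': E→∅, G→∅; now ∅.
The set is empty and remains empty for the remaining 3 symbols.

∅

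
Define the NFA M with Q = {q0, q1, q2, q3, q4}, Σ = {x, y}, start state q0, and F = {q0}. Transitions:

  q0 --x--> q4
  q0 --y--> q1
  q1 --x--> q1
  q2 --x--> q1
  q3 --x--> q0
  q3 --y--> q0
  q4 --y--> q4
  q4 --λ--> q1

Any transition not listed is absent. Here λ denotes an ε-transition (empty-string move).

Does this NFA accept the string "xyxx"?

Start in {q0}.
Read 'x': {q0} → {q1, q4}.
Read 'y': {q1, q4} → {q1, q4}.
Read 'x': {q1, q4} → {q1}.
Read 'x': {q1} → {q1}.
The final set {q1} contains no accepting state.

No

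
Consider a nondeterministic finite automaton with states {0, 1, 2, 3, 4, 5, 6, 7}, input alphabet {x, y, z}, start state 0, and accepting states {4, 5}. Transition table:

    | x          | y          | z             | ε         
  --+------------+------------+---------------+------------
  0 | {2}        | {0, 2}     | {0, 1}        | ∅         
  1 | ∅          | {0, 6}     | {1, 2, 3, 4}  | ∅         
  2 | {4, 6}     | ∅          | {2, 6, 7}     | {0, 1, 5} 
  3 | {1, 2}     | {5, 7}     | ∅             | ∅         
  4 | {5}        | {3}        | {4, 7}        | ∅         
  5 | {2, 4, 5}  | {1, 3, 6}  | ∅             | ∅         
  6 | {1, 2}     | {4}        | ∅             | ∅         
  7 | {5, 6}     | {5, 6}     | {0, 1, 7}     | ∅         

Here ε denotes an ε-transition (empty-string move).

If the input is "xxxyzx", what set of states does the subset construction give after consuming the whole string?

Start in {0}.
Read 'x': 0→{2}; union {2}; ε-closure = {0, 1, 2, 5}.
Read 'x': 0→{2}, 1→∅, 2→{4, 6}, 5→{2, 4, 5}; union {2, 4, 5, 6}; ε-closure = {0, 1, 2, 4, 5, 6}.
Read 'x': 0→{2}, 1→∅, 2→{4, 6}, 4→{5}, 5→{2, 4, 5}, 6→{1, 2}; union {1, 2, 4, 5, 6}; ε-closure = {0, 1, 2, 4, 5, 6}.
Read 'y': 0→{0, 2}, 1→{0, 6}, 2→∅, 4→{3}, 5→{1, 3, 6}, 6→{4}; union {0, 1, 2, 3, 4, 6}; ε-closure = {0, 1, 2, 3, 4, 5, 6}.
Read 'z': 0→{0, 1}, 1→{1, 2, 3, 4}, 2→{2, 6, 7}, 3→∅, 4→{4, 7}, 5→∅, 6→∅; union {0, 1, 2, 3, 4, 6, 7}; ε-closure = {0, 1, 2, 3, 4, 5, 6, 7}.
Read 'x': 0→{2}, 1→∅, 2→{4, 6}, 3→{1, 2}, 4→{5}, 5→{2, 4, 5}, 6→{1, 2}, 7→{5, 6}; union {1, 2, 4, 5, 6}; ε-closure = {0, 1, 2, 4, 5, 6}.

{0, 1, 2, 4, 5, 6}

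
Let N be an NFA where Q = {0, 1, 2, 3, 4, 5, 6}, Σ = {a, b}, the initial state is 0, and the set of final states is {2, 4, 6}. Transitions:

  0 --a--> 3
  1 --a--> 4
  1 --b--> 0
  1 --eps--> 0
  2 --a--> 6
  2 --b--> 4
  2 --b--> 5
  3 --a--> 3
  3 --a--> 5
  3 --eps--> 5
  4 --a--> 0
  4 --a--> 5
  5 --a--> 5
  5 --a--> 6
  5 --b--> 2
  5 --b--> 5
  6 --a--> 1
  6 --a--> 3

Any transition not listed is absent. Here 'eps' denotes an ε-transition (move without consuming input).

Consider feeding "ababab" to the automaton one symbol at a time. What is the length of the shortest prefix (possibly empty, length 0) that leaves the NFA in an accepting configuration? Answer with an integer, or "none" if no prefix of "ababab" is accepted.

2

Start in {0}.
Read 'a': {0} → {3, 5}.
Read 'b': {3, 5} → {2, 5}.
None of the earlier sets intersect F, but {2, 5} does.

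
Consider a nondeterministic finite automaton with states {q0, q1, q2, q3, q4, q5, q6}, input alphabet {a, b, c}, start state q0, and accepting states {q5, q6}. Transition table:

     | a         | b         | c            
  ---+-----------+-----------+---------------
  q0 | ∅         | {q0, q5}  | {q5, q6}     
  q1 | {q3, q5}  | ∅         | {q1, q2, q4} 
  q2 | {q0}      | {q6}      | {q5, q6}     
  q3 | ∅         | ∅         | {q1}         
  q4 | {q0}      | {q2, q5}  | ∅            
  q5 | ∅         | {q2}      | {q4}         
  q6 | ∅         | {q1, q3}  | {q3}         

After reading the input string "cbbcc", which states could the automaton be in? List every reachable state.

{q1}

Start in {q0}.
Read 'c': q0→{q5, q6}; now {q5, q6}.
Read 'b': q5→{q2}, q6→{q1, q3}; now {q1, q2, q3}.
Read 'b': q1→∅, q2→{q6}, q3→∅; now {q6}.
Read 'c': q6→{q3}; now {q3}.
Read 'c': q3→{q1}; now {q1}.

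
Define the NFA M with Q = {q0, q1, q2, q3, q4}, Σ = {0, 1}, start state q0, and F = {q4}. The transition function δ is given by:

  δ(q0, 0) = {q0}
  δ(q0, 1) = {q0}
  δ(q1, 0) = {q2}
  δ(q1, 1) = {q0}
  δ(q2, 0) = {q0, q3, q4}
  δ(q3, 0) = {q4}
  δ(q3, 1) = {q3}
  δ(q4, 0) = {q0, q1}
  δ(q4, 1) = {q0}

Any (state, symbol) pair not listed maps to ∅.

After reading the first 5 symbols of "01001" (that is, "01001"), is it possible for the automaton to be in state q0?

Start in {q0}.
Read '0': {q0} → {q0}.
Read '1': {q0} → {q0}.
Read '0': {q0} → {q0}.
Read '0': {q0} → {q0}.
Read '1': {q0} → {q0}.
State q0 is in {q0}.

Yes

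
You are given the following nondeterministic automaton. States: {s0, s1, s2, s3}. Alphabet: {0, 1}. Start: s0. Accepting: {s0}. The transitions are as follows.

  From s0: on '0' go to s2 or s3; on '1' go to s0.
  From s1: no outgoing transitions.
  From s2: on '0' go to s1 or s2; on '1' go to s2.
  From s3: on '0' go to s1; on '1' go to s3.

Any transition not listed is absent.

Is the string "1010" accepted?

No

Start in {s0}.
Read '1': s0→{s0}; now {s0}.
Read '0': s0→{s2, s3}; now {s2, s3}.
Read '1': s2→{s2}, s3→{s3}; now {s2, s3}.
Read '0': s2→{s1, s2}, s3→{s1}; now {s1, s2}.
The final set {s1, s2} contains no accepting state.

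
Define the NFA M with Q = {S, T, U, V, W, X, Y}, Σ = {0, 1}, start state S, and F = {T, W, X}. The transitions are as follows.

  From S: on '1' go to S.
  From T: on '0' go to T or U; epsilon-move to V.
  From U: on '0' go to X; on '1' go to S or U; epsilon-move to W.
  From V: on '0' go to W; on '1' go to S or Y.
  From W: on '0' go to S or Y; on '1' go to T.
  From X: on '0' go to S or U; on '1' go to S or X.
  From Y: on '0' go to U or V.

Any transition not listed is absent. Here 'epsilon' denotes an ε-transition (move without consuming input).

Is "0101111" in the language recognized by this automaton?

No

Start in {S}.
Read '0': {S} → ∅.
The set is empty and remains empty for the remaining 6 symbols.
The final set ∅ contains no accepting state.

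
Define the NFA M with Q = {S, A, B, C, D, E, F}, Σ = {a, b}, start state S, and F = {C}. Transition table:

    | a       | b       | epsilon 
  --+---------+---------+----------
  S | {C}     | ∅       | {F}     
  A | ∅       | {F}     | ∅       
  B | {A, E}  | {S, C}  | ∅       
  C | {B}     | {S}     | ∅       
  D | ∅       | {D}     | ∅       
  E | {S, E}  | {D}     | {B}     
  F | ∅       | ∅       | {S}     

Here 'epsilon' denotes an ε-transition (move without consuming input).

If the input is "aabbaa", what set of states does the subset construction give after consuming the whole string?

Start: ε-closure({S}) = {S, F}.
Read 'a': {S, F} → {C}.
Read 'a': {C} → {B}.
Read 'b': {B} → {S, C, F}.
Read 'b': {S, C, F} → {S, F}.
Read 'a': {S, F} → {C}.
Read 'a': {C} → {B}.

{B}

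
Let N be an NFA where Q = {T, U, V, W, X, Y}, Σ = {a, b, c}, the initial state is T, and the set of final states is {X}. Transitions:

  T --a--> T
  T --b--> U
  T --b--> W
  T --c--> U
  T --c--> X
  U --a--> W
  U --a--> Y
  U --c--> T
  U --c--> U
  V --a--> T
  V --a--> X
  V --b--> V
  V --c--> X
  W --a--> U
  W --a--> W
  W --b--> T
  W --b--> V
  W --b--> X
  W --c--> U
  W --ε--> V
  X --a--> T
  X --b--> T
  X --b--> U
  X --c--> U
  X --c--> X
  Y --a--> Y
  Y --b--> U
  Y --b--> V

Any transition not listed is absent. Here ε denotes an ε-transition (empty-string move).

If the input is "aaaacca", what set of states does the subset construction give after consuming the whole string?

Start in {T}.
Read 'a': T→{T}; now {T}.
Read 'a': T→{T}; now {T}.
Read 'a': T→{T}; now {T}.
Read 'a': T→{T}; now {T}.
Read 'c': T→{U, X}; now {U, X}.
Read 'c': U→{T, U}, X→{U, X}; now {T, U, X}.
Read 'a': T→{T}, U→{W, Y}, X→{T}; union {T, W, Y}; ε-closure = {T, V, W, Y}.

{T, V, W, Y}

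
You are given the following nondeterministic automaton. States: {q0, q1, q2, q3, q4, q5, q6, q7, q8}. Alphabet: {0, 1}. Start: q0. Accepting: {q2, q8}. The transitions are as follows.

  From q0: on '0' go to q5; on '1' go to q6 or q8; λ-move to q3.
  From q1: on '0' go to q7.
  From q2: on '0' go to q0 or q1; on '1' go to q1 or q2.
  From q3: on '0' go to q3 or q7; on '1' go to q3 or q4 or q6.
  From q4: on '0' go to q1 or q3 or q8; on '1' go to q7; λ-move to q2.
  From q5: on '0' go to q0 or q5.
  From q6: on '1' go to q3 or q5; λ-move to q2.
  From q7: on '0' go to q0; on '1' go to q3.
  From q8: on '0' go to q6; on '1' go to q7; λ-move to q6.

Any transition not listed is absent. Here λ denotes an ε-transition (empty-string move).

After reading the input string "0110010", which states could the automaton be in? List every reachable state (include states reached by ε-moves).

Start: ε-closure({q0}) = {q0, q3}.
Read '0': {q0, q3} → {q3, q5, q7}.
Read '1': {q3, q5, q7} → {q2, q3, q4, q6}.
Read '1': {q2, q3, q4, q6} → {q1, q2, q3, q4, q5, q6, q7}.
Read '0': {q1, q2, q3, q4, q5, q6, q7} → {q0, q1, q2, q3, q5, q6, q7, q8}.
Read '0': {q0, q1, q2, q3, q5, q6, q7, q8} → {q0, q1, q2, q3, q5, q6, q7}.
Read '1': {q0, q1, q2, q3, q5, q6, q7} → {q1, q2, q3, q4, q5, q6, q8}.
Read '0': {q1, q2, q3, q4, q5, q6, q8} → {q0, q1, q2, q3, q5, q6, q7, q8}.

{q0, q1, q2, q3, q5, q6, q7, q8}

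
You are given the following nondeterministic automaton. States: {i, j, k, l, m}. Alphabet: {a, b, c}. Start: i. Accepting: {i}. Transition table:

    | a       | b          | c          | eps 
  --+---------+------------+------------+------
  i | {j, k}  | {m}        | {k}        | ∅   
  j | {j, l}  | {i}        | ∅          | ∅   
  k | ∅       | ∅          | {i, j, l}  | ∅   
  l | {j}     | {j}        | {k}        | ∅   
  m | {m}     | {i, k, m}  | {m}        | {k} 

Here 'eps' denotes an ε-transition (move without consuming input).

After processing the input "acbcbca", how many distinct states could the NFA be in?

Start in {i}.
Read 'a': i→{j, k}; now {j, k}.
Read 'c': j→∅, k→{i, j, l}; now {i, j, l}.
Read 'b': i→{m}, j→{i}, l→{j}; union {i, j, m}; ε-closure = {i, j, k, m}.
Read 'c': i→{k}, j→∅, k→{i, j, l}, m→{m}; now {i, j, k, l, m}.
Read 'b': i→{m}, j→{i}, k→∅, l→{j}, m→{i, k, m}; now {i, j, k, m}.
Read 'c': i→{k}, j→∅, k→{i, j, l}, m→{m}; now {i, j, k, l, m}.
Read 'a': i→{j, k}, j→{j, l}, k→∅, l→{j}, m→{m}; now {j, k, l, m}.
That set has 4 states.

4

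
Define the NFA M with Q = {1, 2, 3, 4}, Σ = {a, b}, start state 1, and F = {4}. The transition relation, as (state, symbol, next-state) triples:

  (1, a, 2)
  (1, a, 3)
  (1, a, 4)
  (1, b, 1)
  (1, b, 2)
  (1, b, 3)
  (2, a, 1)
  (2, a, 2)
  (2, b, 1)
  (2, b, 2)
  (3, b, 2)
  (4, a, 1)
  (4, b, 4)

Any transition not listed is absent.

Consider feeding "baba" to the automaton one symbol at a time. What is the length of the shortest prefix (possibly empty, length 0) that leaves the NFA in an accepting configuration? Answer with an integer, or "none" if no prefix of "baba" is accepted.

2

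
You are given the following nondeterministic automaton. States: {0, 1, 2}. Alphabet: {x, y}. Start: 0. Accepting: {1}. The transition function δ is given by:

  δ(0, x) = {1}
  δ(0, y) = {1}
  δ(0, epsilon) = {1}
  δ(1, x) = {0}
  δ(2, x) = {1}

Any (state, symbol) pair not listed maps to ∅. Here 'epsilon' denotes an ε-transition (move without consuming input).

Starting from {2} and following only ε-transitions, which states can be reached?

{2}

Begin with {2}.
No ε-moves leave this set, so the closure equals the set itself.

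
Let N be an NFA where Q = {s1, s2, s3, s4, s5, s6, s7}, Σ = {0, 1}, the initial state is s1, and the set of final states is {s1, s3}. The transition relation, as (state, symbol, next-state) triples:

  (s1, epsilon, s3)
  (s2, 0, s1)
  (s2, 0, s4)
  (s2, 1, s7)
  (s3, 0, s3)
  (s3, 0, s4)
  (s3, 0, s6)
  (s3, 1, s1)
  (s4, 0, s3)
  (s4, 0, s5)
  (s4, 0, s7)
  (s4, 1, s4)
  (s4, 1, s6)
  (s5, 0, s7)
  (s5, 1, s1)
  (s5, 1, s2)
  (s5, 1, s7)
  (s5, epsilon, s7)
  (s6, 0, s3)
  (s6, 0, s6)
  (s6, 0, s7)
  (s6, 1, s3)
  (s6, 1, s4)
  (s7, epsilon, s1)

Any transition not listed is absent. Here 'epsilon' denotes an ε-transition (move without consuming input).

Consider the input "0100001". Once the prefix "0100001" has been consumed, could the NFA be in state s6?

Start: ε-closure({s1}) = {s1, s3}.
Read '0': {s1, s3} → {s3, s4, s6}.
Read '1': {s3, s4, s6} → {s1, s3, s4, s6}.
Read '0': {s1, s3, s4, s6} → {s1, s3, s4, s5, s6, s7}.
Read '0': {s1, s3, s4, s5, s6, s7} → {s1, s3, s4, s5, s6, s7}.
Read '0': {s1, s3, s4, s5, s6, s7} → {s1, s3, s4, s5, s6, s7}.
Read '0': {s1, s3, s4, s5, s6, s7} → {s1, s3, s4, s5, s6, s7}.
Read '1': {s1, s3, s4, s5, s6, s7} → {s1, s2, s3, s4, s6, s7}.
State s6 is in {s1, s2, s3, s4, s6, s7}.

Yes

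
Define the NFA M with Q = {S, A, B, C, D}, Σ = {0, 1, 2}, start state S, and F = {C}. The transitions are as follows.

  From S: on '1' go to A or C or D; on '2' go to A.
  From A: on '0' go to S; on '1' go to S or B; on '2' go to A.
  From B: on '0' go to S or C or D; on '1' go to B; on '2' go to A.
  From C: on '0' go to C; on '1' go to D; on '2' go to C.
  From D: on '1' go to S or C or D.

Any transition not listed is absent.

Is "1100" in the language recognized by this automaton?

Yes

Start in {S}.
Read '1': S→{A, C, D}; now {A, C, D}.
Read '1': A→{S, B}, C→{D}, D→{S, C, D}; now {S, B, C, D}.
Read '0': S→∅, B→{S, C, D}, C→{C}, D→∅; now {S, C, D}.
Read '0': S→∅, C→{C}, D→∅; now {C}.
The final set {C} contains the accepting state C.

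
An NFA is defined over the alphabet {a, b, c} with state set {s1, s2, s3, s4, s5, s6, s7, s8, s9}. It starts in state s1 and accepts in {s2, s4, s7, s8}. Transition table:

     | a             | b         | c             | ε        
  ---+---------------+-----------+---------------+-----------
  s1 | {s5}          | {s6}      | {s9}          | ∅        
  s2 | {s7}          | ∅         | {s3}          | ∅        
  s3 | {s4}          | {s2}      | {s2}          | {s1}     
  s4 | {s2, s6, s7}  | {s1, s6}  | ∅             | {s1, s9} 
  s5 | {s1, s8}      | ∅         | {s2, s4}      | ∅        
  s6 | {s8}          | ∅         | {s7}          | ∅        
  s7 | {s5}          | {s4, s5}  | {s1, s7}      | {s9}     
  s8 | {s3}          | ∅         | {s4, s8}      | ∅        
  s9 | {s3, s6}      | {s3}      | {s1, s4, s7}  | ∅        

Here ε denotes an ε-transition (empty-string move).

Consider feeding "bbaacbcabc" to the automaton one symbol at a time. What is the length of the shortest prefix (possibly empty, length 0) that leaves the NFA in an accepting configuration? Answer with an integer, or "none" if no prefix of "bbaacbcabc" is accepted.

Start in {s1}.
Read 'b': s1→{s6}; now {s6}.
Read 'b': s6→∅; now ∅.
The set is empty and remains empty for the remaining 8 symbols.
No reachable set along the way intersects F.

none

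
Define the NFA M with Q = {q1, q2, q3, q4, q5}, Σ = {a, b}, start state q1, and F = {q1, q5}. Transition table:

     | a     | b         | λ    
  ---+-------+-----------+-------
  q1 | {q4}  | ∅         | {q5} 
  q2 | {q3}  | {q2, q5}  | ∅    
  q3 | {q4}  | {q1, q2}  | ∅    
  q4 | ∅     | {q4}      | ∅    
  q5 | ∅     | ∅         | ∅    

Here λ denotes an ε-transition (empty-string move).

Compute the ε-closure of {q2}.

Begin with {q2}.
No ε-moves leave this set, so the closure equals the set itself.

{q2}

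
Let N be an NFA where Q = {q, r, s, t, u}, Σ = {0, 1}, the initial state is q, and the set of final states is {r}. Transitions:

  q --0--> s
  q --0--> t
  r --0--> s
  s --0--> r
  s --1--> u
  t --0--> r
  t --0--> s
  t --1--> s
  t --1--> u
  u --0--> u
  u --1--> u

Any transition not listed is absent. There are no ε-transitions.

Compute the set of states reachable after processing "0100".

{s, u}

Start in {q}.
Read '0': q→{s, t}; now {s, t}.
Read '1': s→{u}, t→{s, u}; now {s, u}.
Read '0': s→{r}, u→{u}; now {r, u}.
Read '0': r→{s}, u→{u}; now {s, u}.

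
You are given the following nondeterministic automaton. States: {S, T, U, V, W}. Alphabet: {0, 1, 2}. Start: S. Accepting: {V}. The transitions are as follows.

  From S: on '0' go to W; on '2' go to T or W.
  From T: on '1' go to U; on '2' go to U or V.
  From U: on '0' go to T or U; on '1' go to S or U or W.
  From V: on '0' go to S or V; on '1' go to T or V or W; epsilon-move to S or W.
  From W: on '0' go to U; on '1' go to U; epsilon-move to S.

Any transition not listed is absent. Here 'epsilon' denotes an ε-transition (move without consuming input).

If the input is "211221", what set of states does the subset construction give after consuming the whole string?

Start in {S}.
Read '2': S→{T, W}; union {T, W}; ε-closure = {S, T, W}.
Read '1': S→∅, T→{U}, W→{U}; now {U}.
Read '1': U→{S, U, W}; now {S, U, W}.
Read '2': S→{T, W}, U→∅, W→∅; union {T, W}; ε-closure = {S, T, W}.
Read '2': S→{T, W}, T→{U, V}, W→∅; union {T, U, V, W}; ε-closure = {S, T, U, V, W}.
Read '1': S→∅, T→{U}, U→{S, U, W}, V→{T, V, W}, W→{U}; now {S, T, U, V, W}.

{S, T, U, V, W}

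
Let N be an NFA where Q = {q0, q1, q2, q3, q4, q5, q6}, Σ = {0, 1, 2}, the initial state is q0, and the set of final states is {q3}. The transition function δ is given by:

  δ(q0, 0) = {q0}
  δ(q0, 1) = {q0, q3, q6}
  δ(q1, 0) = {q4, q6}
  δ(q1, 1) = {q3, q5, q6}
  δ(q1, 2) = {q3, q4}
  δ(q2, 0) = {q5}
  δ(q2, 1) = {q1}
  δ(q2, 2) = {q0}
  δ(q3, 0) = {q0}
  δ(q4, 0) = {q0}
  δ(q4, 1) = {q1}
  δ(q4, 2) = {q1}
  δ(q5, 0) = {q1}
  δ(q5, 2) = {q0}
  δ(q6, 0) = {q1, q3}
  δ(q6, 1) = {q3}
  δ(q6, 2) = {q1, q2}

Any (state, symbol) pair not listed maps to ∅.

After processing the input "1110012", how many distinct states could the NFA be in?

Start in {q0}.
Read '1': {q0} → {q0, q3, q6}.
Read '1': {q0, q3, q6} → {q0, q3, q6}.
Read '1': {q0, q3, q6} → {q0, q3, q6}.
Read '0': {q0, q3, q6} → {q0, q1, q3}.
Read '0': {q0, q1, q3} → {q0, q4, q6}.
Read '1': {q0, q4, q6} → {q0, q1, q3, q6}.
Read '2': {q0, q1, q3, q6} → {q1, q2, q3, q4}.
That set has 4 states.

4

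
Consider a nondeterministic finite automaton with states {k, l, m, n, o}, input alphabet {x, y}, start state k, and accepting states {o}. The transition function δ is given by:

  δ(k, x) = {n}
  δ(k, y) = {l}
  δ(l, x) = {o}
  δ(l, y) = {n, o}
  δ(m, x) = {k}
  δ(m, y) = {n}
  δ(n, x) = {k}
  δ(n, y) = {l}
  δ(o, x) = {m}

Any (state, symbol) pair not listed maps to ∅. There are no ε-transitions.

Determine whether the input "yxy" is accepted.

Start in {k}.
Read 'y': {k} → {l}.
Read 'x': {l} → {o}.
Read 'y': {o} → ∅.
The final set ∅ contains no accepting state.

No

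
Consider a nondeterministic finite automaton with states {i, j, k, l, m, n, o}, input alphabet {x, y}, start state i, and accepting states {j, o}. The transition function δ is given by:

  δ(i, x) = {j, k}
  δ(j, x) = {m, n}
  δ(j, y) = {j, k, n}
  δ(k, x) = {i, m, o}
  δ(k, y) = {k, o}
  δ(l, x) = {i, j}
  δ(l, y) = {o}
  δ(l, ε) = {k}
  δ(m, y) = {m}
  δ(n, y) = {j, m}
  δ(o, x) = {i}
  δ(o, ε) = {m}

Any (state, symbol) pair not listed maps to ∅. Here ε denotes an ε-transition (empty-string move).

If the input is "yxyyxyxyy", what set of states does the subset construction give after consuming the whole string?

∅

Start in {i}.
Read 'y': i→∅; now ∅.
The set is empty and remains empty for the remaining 8 symbols.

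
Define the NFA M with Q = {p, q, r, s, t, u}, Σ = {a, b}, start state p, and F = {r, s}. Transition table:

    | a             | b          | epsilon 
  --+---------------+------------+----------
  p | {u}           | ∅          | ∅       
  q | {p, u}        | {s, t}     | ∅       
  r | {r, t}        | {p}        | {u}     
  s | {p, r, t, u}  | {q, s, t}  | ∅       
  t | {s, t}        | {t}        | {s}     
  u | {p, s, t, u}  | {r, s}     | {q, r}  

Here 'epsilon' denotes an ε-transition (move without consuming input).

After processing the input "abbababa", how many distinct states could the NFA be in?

Start in {p}.
Read 'a': {p} → {q, r, u}.
Read 'b': {q, r, u} → {p, q, r, s, t, u}.
Read 'b': {p, q, r, s, t, u} → {p, q, r, s, t, u}.
Read 'a': {p, q, r, s, t, u} → {p, q, r, s, t, u}.
Read 'b': {p, q, r, s, t, u} → {p, q, r, s, t, u}.
Read 'a': {p, q, r, s, t, u} → {p, q, r, s, t, u}.
Read 'b': {p, q, r, s, t, u} → {p, q, r, s, t, u}.
Read 'a': {p, q, r, s, t, u} → {p, q, r, s, t, u}.
That set has 6 states.

6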